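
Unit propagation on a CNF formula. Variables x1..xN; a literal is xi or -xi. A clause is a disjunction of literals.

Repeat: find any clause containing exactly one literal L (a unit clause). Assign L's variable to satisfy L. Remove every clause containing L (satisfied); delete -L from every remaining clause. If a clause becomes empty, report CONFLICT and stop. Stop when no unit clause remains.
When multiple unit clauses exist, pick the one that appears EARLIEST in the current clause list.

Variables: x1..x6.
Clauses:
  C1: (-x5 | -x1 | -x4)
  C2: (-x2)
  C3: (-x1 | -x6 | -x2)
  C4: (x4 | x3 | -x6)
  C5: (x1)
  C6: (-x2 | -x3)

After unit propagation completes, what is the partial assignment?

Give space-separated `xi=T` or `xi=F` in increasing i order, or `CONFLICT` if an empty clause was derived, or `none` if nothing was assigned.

unit clause [-2] forces x2=F; simplify:
  satisfied 3 clause(s); 3 remain; assigned so far: [2]
unit clause [1] forces x1=T; simplify:
  drop -1 from [-5, -1, -4] -> [-5, -4]
  satisfied 1 clause(s); 2 remain; assigned so far: [1, 2]

Answer: x1=T x2=F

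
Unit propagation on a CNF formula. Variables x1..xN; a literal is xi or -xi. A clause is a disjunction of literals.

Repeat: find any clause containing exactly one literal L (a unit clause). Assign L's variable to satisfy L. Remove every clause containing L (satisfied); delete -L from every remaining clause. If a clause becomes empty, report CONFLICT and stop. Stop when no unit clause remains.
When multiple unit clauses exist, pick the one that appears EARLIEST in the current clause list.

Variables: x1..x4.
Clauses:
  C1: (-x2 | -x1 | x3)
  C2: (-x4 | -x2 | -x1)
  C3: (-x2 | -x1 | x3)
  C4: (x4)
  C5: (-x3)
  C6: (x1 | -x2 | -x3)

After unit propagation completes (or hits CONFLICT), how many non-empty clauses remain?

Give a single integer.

unit clause [4] forces x4=T; simplify:
  drop -4 from [-4, -2, -1] -> [-2, -1]
  satisfied 1 clause(s); 5 remain; assigned so far: [4]
unit clause [-3] forces x3=F; simplify:
  drop 3 from [-2, -1, 3] -> [-2, -1]
  drop 3 from [-2, -1, 3] -> [-2, -1]
  satisfied 2 clause(s); 3 remain; assigned so far: [3, 4]

Answer: 3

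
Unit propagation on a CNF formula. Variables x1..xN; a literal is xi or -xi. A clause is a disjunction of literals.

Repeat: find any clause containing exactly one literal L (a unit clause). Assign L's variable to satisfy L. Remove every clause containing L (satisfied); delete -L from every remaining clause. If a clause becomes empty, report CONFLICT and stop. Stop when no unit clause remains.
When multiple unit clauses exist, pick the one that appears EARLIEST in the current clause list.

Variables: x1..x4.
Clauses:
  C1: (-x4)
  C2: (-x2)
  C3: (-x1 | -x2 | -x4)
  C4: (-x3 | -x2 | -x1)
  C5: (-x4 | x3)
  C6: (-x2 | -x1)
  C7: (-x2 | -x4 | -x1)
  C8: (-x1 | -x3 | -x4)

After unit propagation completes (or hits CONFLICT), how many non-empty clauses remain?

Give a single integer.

Answer: 0

Derivation:
unit clause [-4] forces x4=F; simplify:
  satisfied 5 clause(s); 3 remain; assigned so far: [4]
unit clause [-2] forces x2=F; simplify:
  satisfied 3 clause(s); 0 remain; assigned so far: [2, 4]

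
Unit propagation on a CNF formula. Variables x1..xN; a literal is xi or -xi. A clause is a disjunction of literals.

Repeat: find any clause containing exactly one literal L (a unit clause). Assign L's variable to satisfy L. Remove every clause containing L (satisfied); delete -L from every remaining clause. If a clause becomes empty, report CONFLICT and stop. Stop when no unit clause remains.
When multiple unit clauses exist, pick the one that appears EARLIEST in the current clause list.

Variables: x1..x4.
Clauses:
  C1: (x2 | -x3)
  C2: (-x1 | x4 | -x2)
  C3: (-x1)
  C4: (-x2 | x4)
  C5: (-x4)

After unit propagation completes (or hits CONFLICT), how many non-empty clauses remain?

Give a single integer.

unit clause [-1] forces x1=F; simplify:
  satisfied 2 clause(s); 3 remain; assigned so far: [1]
unit clause [-4] forces x4=F; simplify:
  drop 4 from [-2, 4] -> [-2]
  satisfied 1 clause(s); 2 remain; assigned so far: [1, 4]
unit clause [-2] forces x2=F; simplify:
  drop 2 from [2, -3] -> [-3]
  satisfied 1 clause(s); 1 remain; assigned so far: [1, 2, 4]
unit clause [-3] forces x3=F; simplify:
  satisfied 1 clause(s); 0 remain; assigned so far: [1, 2, 3, 4]

Answer: 0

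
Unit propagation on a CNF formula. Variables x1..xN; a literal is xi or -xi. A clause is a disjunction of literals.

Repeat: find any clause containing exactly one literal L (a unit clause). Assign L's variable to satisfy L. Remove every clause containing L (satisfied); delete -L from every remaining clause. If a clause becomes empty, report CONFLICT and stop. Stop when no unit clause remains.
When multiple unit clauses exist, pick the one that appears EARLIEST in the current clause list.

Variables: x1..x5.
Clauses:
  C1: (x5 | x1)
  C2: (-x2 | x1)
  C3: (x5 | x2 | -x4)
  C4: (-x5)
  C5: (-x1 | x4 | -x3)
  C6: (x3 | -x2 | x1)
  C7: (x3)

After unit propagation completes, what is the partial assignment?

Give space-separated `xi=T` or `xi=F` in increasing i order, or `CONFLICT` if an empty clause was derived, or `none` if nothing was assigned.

unit clause [-5] forces x5=F; simplify:
  drop 5 from [5, 1] -> [1]
  drop 5 from [5, 2, -4] -> [2, -4]
  satisfied 1 clause(s); 6 remain; assigned so far: [5]
unit clause [1] forces x1=T; simplify:
  drop -1 from [-1, 4, -3] -> [4, -3]
  satisfied 3 clause(s); 3 remain; assigned so far: [1, 5]
unit clause [3] forces x3=T; simplify:
  drop -3 from [4, -3] -> [4]
  satisfied 1 clause(s); 2 remain; assigned so far: [1, 3, 5]
unit clause [4] forces x4=T; simplify:
  drop -4 from [2, -4] -> [2]
  satisfied 1 clause(s); 1 remain; assigned so far: [1, 3, 4, 5]
unit clause [2] forces x2=T; simplify:
  satisfied 1 clause(s); 0 remain; assigned so far: [1, 2, 3, 4, 5]

Answer: x1=T x2=T x3=T x4=T x5=F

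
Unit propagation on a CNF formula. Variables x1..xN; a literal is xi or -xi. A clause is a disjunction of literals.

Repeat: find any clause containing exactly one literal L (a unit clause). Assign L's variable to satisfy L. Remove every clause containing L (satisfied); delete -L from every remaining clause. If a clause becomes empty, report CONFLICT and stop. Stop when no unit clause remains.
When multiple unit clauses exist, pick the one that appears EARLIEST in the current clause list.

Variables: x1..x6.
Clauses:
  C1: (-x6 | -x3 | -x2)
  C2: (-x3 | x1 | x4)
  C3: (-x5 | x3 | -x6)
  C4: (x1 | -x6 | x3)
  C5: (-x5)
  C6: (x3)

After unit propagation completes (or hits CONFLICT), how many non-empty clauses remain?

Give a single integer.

Answer: 2

Derivation:
unit clause [-5] forces x5=F; simplify:
  satisfied 2 clause(s); 4 remain; assigned so far: [5]
unit clause [3] forces x3=T; simplify:
  drop -3 from [-6, -3, -2] -> [-6, -2]
  drop -3 from [-3, 1, 4] -> [1, 4]
  satisfied 2 clause(s); 2 remain; assigned so far: [3, 5]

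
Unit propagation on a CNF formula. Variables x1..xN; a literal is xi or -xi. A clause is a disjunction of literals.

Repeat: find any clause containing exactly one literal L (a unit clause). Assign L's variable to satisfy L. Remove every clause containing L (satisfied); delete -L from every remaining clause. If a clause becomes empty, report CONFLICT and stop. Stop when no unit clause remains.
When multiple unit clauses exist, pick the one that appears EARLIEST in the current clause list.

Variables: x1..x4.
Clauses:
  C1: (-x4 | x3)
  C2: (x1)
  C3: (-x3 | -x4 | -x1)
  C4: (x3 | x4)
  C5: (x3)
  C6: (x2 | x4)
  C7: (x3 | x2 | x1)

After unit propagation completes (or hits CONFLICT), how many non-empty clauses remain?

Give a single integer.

unit clause [1] forces x1=T; simplify:
  drop -1 from [-3, -4, -1] -> [-3, -4]
  satisfied 2 clause(s); 5 remain; assigned so far: [1]
unit clause [3] forces x3=T; simplify:
  drop -3 from [-3, -4] -> [-4]
  satisfied 3 clause(s); 2 remain; assigned so far: [1, 3]
unit clause [-4] forces x4=F; simplify:
  drop 4 from [2, 4] -> [2]
  satisfied 1 clause(s); 1 remain; assigned so far: [1, 3, 4]
unit clause [2] forces x2=T; simplify:
  satisfied 1 clause(s); 0 remain; assigned so far: [1, 2, 3, 4]

Answer: 0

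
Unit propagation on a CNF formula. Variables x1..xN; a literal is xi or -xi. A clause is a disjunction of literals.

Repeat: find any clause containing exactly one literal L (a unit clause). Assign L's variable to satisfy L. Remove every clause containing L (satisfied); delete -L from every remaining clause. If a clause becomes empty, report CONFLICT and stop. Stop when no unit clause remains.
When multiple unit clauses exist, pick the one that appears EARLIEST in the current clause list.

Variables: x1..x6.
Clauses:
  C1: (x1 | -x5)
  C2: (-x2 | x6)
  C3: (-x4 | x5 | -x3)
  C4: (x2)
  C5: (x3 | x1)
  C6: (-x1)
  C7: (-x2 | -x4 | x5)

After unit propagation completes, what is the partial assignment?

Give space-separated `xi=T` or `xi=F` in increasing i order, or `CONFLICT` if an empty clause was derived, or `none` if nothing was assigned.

unit clause [2] forces x2=T; simplify:
  drop -2 from [-2, 6] -> [6]
  drop -2 from [-2, -4, 5] -> [-4, 5]
  satisfied 1 clause(s); 6 remain; assigned so far: [2]
unit clause [6] forces x6=T; simplify:
  satisfied 1 clause(s); 5 remain; assigned so far: [2, 6]
unit clause [-1] forces x1=F; simplify:
  drop 1 from [1, -5] -> [-5]
  drop 1 from [3, 1] -> [3]
  satisfied 1 clause(s); 4 remain; assigned so far: [1, 2, 6]
unit clause [-5] forces x5=F; simplify:
  drop 5 from [-4, 5, -3] -> [-4, -3]
  drop 5 from [-4, 5] -> [-4]
  satisfied 1 clause(s); 3 remain; assigned so far: [1, 2, 5, 6]
unit clause [3] forces x3=T; simplify:
  drop -3 from [-4, -3] -> [-4]
  satisfied 1 clause(s); 2 remain; assigned so far: [1, 2, 3, 5, 6]
unit clause [-4] forces x4=F; simplify:
  satisfied 2 clause(s); 0 remain; assigned so far: [1, 2, 3, 4, 5, 6]

Answer: x1=F x2=T x3=T x4=F x5=F x6=T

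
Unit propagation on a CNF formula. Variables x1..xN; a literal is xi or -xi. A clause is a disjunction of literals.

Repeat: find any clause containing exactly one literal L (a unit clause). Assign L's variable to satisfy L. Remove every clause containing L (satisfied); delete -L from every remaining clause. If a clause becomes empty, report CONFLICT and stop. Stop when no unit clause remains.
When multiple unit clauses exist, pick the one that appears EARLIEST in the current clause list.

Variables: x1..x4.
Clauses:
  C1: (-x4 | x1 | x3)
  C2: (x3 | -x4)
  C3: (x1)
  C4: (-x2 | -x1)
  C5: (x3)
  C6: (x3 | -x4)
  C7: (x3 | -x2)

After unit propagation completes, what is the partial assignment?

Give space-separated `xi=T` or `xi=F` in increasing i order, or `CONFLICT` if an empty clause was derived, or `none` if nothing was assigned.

unit clause [1] forces x1=T; simplify:
  drop -1 from [-2, -1] -> [-2]
  satisfied 2 clause(s); 5 remain; assigned so far: [1]
unit clause [-2] forces x2=F; simplify:
  satisfied 2 clause(s); 3 remain; assigned so far: [1, 2]
unit clause [3] forces x3=T; simplify:
  satisfied 3 clause(s); 0 remain; assigned so far: [1, 2, 3]

Answer: x1=T x2=F x3=T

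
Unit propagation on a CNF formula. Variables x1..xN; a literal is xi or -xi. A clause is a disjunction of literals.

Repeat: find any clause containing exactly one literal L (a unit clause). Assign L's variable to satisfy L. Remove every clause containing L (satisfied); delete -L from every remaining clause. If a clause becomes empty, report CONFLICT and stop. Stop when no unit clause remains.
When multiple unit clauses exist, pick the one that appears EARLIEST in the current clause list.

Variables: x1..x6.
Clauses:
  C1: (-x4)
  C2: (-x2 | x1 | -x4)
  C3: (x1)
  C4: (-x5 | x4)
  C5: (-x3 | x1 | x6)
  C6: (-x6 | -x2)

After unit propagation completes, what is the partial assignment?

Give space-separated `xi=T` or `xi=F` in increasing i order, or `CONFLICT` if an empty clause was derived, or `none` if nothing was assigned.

unit clause [-4] forces x4=F; simplify:
  drop 4 from [-5, 4] -> [-5]
  satisfied 2 clause(s); 4 remain; assigned so far: [4]
unit clause [1] forces x1=T; simplify:
  satisfied 2 clause(s); 2 remain; assigned so far: [1, 4]
unit clause [-5] forces x5=F; simplify:
  satisfied 1 clause(s); 1 remain; assigned so far: [1, 4, 5]

Answer: x1=T x4=F x5=F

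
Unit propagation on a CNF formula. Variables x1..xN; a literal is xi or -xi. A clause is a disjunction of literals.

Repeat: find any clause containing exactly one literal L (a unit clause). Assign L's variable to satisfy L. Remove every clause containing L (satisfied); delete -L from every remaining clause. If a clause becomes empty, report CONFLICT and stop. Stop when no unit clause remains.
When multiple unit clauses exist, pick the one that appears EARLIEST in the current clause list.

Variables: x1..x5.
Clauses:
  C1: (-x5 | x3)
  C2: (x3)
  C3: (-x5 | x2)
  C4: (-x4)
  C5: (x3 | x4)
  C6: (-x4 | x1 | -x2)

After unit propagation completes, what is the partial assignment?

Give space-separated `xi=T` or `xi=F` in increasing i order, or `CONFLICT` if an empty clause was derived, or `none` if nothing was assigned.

Answer: x3=T x4=F

Derivation:
unit clause [3] forces x3=T; simplify:
  satisfied 3 clause(s); 3 remain; assigned so far: [3]
unit clause [-4] forces x4=F; simplify:
  satisfied 2 clause(s); 1 remain; assigned so far: [3, 4]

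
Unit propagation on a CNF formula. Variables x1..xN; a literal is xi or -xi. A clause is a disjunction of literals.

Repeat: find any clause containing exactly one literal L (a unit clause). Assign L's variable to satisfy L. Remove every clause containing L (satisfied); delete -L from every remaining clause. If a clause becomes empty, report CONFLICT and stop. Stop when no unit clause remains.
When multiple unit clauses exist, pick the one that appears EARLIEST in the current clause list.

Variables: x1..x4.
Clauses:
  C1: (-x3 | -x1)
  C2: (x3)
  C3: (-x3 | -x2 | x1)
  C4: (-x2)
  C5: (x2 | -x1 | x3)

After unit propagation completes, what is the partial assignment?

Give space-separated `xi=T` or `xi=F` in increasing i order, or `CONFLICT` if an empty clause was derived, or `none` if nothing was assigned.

unit clause [3] forces x3=T; simplify:
  drop -3 from [-3, -1] -> [-1]
  drop -3 from [-3, -2, 1] -> [-2, 1]
  satisfied 2 clause(s); 3 remain; assigned so far: [3]
unit clause [-1] forces x1=F; simplify:
  drop 1 from [-2, 1] -> [-2]
  satisfied 1 clause(s); 2 remain; assigned so far: [1, 3]
unit clause [-2] forces x2=F; simplify:
  satisfied 2 clause(s); 0 remain; assigned so far: [1, 2, 3]

Answer: x1=F x2=F x3=T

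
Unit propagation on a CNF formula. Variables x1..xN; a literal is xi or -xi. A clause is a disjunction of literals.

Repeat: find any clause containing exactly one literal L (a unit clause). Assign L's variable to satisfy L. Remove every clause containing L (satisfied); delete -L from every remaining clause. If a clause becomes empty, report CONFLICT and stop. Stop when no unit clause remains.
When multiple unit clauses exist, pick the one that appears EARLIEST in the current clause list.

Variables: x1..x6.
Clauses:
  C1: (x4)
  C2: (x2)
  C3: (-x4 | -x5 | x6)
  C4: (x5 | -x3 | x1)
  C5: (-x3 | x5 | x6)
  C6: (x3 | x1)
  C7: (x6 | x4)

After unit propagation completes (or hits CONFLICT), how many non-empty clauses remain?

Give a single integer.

unit clause [4] forces x4=T; simplify:
  drop -4 from [-4, -5, 6] -> [-5, 6]
  satisfied 2 clause(s); 5 remain; assigned so far: [4]
unit clause [2] forces x2=T; simplify:
  satisfied 1 clause(s); 4 remain; assigned so far: [2, 4]

Answer: 4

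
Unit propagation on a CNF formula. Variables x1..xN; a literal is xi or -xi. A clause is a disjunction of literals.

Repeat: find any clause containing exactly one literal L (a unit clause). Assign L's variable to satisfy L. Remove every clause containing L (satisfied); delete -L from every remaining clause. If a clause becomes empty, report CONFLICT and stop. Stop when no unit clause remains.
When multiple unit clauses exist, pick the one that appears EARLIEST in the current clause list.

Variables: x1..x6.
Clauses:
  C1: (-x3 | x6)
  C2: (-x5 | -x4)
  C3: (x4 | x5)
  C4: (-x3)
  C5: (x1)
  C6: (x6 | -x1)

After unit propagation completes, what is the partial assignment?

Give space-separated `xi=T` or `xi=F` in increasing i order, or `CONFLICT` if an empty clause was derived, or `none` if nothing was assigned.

unit clause [-3] forces x3=F; simplify:
  satisfied 2 clause(s); 4 remain; assigned so far: [3]
unit clause [1] forces x1=T; simplify:
  drop -1 from [6, -1] -> [6]
  satisfied 1 clause(s); 3 remain; assigned so far: [1, 3]
unit clause [6] forces x6=T; simplify:
  satisfied 1 clause(s); 2 remain; assigned so far: [1, 3, 6]

Answer: x1=T x3=F x6=T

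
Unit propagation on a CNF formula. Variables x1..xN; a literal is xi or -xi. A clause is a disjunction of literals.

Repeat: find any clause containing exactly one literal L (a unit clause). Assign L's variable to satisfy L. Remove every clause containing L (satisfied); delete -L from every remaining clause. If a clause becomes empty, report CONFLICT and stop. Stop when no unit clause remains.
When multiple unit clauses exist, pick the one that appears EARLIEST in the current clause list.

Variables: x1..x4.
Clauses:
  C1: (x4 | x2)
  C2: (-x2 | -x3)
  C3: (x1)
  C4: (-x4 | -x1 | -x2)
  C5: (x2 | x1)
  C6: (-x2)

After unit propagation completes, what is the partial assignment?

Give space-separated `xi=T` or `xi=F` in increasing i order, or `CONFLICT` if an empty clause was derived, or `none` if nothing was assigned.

Answer: x1=T x2=F x4=T

Derivation:
unit clause [1] forces x1=T; simplify:
  drop -1 from [-4, -1, -2] -> [-4, -2]
  satisfied 2 clause(s); 4 remain; assigned so far: [1]
unit clause [-2] forces x2=F; simplify:
  drop 2 from [4, 2] -> [4]
  satisfied 3 clause(s); 1 remain; assigned so far: [1, 2]
unit clause [4] forces x4=T; simplify:
  satisfied 1 clause(s); 0 remain; assigned so far: [1, 2, 4]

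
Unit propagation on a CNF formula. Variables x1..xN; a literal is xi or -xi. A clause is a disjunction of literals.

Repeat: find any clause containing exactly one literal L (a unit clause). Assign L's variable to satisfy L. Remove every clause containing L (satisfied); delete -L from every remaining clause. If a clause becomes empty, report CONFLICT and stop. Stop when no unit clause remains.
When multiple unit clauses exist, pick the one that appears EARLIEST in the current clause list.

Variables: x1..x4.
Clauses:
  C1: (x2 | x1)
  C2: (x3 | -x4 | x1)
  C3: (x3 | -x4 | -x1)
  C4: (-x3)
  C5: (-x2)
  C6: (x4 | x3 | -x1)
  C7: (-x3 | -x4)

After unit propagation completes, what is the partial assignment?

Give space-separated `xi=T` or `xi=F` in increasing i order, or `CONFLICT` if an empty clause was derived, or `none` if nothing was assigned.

unit clause [-3] forces x3=F; simplify:
  drop 3 from [3, -4, 1] -> [-4, 1]
  drop 3 from [3, -4, -1] -> [-4, -1]
  drop 3 from [4, 3, -1] -> [4, -1]
  satisfied 2 clause(s); 5 remain; assigned so far: [3]
unit clause [-2] forces x2=F; simplify:
  drop 2 from [2, 1] -> [1]
  satisfied 1 clause(s); 4 remain; assigned so far: [2, 3]
unit clause [1] forces x1=T; simplify:
  drop -1 from [-4, -1] -> [-4]
  drop -1 from [4, -1] -> [4]
  satisfied 2 clause(s); 2 remain; assigned so far: [1, 2, 3]
unit clause [-4] forces x4=F; simplify:
  drop 4 from [4] -> [] (empty!)
  satisfied 1 clause(s); 1 remain; assigned so far: [1, 2, 3, 4]
CONFLICT (empty clause)

Answer: CONFLICT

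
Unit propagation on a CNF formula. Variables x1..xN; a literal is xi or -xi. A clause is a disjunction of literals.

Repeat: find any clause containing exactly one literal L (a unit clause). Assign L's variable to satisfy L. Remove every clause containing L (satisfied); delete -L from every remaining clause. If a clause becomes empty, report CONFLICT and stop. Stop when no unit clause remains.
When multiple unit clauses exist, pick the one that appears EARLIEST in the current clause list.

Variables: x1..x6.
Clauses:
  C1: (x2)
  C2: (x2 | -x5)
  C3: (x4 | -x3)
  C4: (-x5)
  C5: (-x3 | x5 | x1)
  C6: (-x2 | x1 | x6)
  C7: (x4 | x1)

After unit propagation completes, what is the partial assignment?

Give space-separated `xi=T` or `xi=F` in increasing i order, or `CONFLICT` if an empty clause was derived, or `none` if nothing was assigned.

unit clause [2] forces x2=T; simplify:
  drop -2 from [-2, 1, 6] -> [1, 6]
  satisfied 2 clause(s); 5 remain; assigned so far: [2]
unit clause [-5] forces x5=F; simplify:
  drop 5 from [-3, 5, 1] -> [-3, 1]
  satisfied 1 clause(s); 4 remain; assigned so far: [2, 5]

Answer: x2=T x5=F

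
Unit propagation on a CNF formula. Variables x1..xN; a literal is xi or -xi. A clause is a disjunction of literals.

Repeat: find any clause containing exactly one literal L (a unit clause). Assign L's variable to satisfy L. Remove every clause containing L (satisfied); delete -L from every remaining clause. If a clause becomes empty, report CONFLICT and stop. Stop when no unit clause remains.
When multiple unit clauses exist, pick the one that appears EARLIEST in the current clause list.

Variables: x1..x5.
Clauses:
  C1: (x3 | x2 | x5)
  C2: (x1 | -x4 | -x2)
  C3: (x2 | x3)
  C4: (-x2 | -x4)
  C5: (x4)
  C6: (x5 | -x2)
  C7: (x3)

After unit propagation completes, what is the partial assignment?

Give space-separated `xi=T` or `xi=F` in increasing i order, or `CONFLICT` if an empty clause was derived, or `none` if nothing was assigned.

Answer: x2=F x3=T x4=T

Derivation:
unit clause [4] forces x4=T; simplify:
  drop -4 from [1, -4, -2] -> [1, -2]
  drop -4 from [-2, -4] -> [-2]
  satisfied 1 clause(s); 6 remain; assigned so far: [4]
unit clause [-2] forces x2=F; simplify:
  drop 2 from [3, 2, 5] -> [3, 5]
  drop 2 from [2, 3] -> [3]
  satisfied 3 clause(s); 3 remain; assigned so far: [2, 4]
unit clause [3] forces x3=T; simplify:
  satisfied 3 clause(s); 0 remain; assigned so far: [2, 3, 4]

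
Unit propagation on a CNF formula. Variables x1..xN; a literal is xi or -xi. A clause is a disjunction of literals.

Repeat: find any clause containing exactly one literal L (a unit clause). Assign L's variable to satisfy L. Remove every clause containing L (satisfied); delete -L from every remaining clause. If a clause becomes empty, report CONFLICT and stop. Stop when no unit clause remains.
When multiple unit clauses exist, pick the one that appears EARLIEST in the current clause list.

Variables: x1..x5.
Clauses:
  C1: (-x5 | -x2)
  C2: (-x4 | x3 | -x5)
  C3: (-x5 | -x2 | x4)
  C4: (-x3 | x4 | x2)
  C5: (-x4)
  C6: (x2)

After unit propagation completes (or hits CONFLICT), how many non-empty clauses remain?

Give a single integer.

unit clause [-4] forces x4=F; simplify:
  drop 4 from [-5, -2, 4] -> [-5, -2]
  drop 4 from [-3, 4, 2] -> [-3, 2]
  satisfied 2 clause(s); 4 remain; assigned so far: [4]
unit clause [2] forces x2=T; simplify:
  drop -2 from [-5, -2] -> [-5]
  drop -2 from [-5, -2] -> [-5]
  satisfied 2 clause(s); 2 remain; assigned so far: [2, 4]
unit clause [-5] forces x5=F; simplify:
  satisfied 2 clause(s); 0 remain; assigned so far: [2, 4, 5]

Answer: 0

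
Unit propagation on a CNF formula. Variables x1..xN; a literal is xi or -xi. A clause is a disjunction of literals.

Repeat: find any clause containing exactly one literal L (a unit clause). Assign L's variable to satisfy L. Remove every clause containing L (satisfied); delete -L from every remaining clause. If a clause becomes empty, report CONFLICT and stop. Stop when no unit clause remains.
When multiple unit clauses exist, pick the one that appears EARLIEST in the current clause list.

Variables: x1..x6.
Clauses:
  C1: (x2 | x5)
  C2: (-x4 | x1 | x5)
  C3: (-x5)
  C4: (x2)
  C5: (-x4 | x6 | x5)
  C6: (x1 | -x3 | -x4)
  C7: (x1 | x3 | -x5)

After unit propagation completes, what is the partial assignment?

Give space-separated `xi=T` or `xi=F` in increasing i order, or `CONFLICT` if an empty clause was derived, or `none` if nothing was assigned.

unit clause [-5] forces x5=F; simplify:
  drop 5 from [2, 5] -> [2]
  drop 5 from [-4, 1, 5] -> [-4, 1]
  drop 5 from [-4, 6, 5] -> [-4, 6]
  satisfied 2 clause(s); 5 remain; assigned so far: [5]
unit clause [2] forces x2=T; simplify:
  satisfied 2 clause(s); 3 remain; assigned so far: [2, 5]

Answer: x2=T x5=F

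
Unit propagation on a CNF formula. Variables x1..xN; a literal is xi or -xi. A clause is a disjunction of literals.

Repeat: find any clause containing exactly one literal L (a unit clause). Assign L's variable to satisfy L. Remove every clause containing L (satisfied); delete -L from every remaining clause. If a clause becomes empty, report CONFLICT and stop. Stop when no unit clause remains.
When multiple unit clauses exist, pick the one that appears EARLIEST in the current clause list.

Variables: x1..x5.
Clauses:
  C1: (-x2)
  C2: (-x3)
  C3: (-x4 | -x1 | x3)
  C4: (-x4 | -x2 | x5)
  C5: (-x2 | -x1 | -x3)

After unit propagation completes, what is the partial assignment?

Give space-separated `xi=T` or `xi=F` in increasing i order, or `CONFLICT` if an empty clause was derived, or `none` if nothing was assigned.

Answer: x2=F x3=F

Derivation:
unit clause [-2] forces x2=F; simplify:
  satisfied 3 clause(s); 2 remain; assigned so far: [2]
unit clause [-3] forces x3=F; simplify:
  drop 3 from [-4, -1, 3] -> [-4, -1]
  satisfied 1 clause(s); 1 remain; assigned so far: [2, 3]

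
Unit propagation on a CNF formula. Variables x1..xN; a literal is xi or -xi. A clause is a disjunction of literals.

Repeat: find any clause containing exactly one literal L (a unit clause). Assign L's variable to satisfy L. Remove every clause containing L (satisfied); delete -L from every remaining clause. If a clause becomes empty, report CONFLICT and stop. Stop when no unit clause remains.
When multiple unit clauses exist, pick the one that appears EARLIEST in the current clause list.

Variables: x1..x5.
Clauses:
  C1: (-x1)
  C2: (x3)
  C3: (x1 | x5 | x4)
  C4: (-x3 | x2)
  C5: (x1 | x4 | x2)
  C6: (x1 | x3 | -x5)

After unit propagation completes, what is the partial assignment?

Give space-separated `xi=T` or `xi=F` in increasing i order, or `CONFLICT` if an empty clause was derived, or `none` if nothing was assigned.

Answer: x1=F x2=T x3=T

Derivation:
unit clause [-1] forces x1=F; simplify:
  drop 1 from [1, 5, 4] -> [5, 4]
  drop 1 from [1, 4, 2] -> [4, 2]
  drop 1 from [1, 3, -5] -> [3, -5]
  satisfied 1 clause(s); 5 remain; assigned so far: [1]
unit clause [3] forces x3=T; simplify:
  drop -3 from [-3, 2] -> [2]
  satisfied 2 clause(s); 3 remain; assigned so far: [1, 3]
unit clause [2] forces x2=T; simplify:
  satisfied 2 clause(s); 1 remain; assigned so far: [1, 2, 3]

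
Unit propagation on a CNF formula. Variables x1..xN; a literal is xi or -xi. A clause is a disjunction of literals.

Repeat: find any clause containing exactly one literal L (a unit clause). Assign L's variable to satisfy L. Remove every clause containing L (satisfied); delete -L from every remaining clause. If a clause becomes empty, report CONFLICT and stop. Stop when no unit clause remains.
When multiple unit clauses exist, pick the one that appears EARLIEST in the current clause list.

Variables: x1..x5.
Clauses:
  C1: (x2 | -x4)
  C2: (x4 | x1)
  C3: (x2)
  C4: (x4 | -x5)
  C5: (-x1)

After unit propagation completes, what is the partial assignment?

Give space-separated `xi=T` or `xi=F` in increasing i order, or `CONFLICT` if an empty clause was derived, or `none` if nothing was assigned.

Answer: x1=F x2=T x4=T

Derivation:
unit clause [2] forces x2=T; simplify:
  satisfied 2 clause(s); 3 remain; assigned so far: [2]
unit clause [-1] forces x1=F; simplify:
  drop 1 from [4, 1] -> [4]
  satisfied 1 clause(s); 2 remain; assigned so far: [1, 2]
unit clause [4] forces x4=T; simplify:
  satisfied 2 clause(s); 0 remain; assigned so far: [1, 2, 4]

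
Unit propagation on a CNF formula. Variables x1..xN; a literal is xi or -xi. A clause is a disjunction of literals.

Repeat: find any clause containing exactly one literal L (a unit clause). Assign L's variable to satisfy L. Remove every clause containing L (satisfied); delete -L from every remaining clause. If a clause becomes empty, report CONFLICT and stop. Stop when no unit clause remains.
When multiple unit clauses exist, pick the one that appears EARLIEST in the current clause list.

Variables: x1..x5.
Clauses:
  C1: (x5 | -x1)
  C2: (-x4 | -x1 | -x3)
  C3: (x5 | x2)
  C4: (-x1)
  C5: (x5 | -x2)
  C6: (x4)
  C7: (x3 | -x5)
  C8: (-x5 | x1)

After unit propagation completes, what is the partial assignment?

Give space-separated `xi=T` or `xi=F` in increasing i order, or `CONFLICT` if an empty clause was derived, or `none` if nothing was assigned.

unit clause [-1] forces x1=F; simplify:
  drop 1 from [-5, 1] -> [-5]
  satisfied 3 clause(s); 5 remain; assigned so far: [1]
unit clause [4] forces x4=T; simplify:
  satisfied 1 clause(s); 4 remain; assigned so far: [1, 4]
unit clause [-5] forces x5=F; simplify:
  drop 5 from [5, 2] -> [2]
  drop 5 from [5, -2] -> [-2]
  satisfied 2 clause(s); 2 remain; assigned so far: [1, 4, 5]
unit clause [2] forces x2=T; simplify:
  drop -2 from [-2] -> [] (empty!)
  satisfied 1 clause(s); 1 remain; assigned so far: [1, 2, 4, 5]
CONFLICT (empty clause)

Answer: CONFLICT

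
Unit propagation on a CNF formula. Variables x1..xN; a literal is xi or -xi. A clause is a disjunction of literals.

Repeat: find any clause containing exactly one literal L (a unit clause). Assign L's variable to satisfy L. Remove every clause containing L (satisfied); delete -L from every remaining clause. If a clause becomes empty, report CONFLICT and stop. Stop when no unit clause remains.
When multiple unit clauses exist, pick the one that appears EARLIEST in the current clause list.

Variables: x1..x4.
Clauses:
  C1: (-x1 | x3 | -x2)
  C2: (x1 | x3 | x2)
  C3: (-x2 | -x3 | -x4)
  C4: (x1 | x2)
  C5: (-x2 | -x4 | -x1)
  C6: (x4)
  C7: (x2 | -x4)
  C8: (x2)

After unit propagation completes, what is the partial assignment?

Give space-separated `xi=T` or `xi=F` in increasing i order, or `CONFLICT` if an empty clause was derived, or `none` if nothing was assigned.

unit clause [4] forces x4=T; simplify:
  drop -4 from [-2, -3, -4] -> [-2, -3]
  drop -4 from [-2, -4, -1] -> [-2, -1]
  drop -4 from [2, -4] -> [2]
  satisfied 1 clause(s); 7 remain; assigned so far: [4]
unit clause [2] forces x2=T; simplify:
  drop -2 from [-1, 3, -2] -> [-1, 3]
  drop -2 from [-2, -3] -> [-3]
  drop -2 from [-2, -1] -> [-1]
  satisfied 4 clause(s); 3 remain; assigned so far: [2, 4]
unit clause [-3] forces x3=F; simplify:
  drop 3 from [-1, 3] -> [-1]
  satisfied 1 clause(s); 2 remain; assigned so far: [2, 3, 4]
unit clause [-1] forces x1=F; simplify:
  satisfied 2 clause(s); 0 remain; assigned so far: [1, 2, 3, 4]

Answer: x1=F x2=T x3=F x4=T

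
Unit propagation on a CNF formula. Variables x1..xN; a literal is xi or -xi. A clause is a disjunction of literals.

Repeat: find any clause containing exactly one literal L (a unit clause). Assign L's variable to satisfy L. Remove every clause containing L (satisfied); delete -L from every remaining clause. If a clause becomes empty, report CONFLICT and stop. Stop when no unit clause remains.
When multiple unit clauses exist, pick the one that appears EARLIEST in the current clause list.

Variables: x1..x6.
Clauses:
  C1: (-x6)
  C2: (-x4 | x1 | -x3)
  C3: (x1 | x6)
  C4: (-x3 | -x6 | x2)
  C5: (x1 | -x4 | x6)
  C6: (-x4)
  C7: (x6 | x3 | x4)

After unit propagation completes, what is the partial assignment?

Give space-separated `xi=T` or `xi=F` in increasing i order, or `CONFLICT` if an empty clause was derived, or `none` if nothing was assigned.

unit clause [-6] forces x6=F; simplify:
  drop 6 from [1, 6] -> [1]
  drop 6 from [1, -4, 6] -> [1, -4]
  drop 6 from [6, 3, 4] -> [3, 4]
  satisfied 2 clause(s); 5 remain; assigned so far: [6]
unit clause [1] forces x1=T; simplify:
  satisfied 3 clause(s); 2 remain; assigned so far: [1, 6]
unit clause [-4] forces x4=F; simplify:
  drop 4 from [3, 4] -> [3]
  satisfied 1 clause(s); 1 remain; assigned so far: [1, 4, 6]
unit clause [3] forces x3=T; simplify:
  satisfied 1 clause(s); 0 remain; assigned so far: [1, 3, 4, 6]

Answer: x1=T x3=T x4=F x6=F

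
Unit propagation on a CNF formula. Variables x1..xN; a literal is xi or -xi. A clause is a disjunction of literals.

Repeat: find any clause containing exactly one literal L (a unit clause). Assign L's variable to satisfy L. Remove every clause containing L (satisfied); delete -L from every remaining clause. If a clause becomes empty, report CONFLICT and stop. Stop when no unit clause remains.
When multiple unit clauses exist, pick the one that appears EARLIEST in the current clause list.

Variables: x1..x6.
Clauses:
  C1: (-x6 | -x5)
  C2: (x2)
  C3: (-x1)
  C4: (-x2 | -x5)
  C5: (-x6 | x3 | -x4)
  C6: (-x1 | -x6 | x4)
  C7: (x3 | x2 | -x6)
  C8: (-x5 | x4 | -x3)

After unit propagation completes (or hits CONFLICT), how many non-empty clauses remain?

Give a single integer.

Answer: 1

Derivation:
unit clause [2] forces x2=T; simplify:
  drop -2 from [-2, -5] -> [-5]
  satisfied 2 clause(s); 6 remain; assigned so far: [2]
unit clause [-1] forces x1=F; simplify:
  satisfied 2 clause(s); 4 remain; assigned so far: [1, 2]
unit clause [-5] forces x5=F; simplify:
  satisfied 3 clause(s); 1 remain; assigned so far: [1, 2, 5]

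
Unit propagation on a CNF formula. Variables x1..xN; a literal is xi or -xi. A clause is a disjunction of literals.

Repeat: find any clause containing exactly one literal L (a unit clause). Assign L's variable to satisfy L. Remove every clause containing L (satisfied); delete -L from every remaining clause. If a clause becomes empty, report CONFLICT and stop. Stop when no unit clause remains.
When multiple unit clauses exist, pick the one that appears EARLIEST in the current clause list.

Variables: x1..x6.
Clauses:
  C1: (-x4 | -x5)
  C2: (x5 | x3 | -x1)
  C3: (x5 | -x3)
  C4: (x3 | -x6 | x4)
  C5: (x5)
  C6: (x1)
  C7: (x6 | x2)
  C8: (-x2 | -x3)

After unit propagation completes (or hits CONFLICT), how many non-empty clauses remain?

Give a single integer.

unit clause [5] forces x5=T; simplify:
  drop -5 from [-4, -5] -> [-4]
  satisfied 3 clause(s); 5 remain; assigned so far: [5]
unit clause [-4] forces x4=F; simplify:
  drop 4 from [3, -6, 4] -> [3, -6]
  satisfied 1 clause(s); 4 remain; assigned so far: [4, 5]
unit clause [1] forces x1=T; simplify:
  satisfied 1 clause(s); 3 remain; assigned so far: [1, 4, 5]

Answer: 3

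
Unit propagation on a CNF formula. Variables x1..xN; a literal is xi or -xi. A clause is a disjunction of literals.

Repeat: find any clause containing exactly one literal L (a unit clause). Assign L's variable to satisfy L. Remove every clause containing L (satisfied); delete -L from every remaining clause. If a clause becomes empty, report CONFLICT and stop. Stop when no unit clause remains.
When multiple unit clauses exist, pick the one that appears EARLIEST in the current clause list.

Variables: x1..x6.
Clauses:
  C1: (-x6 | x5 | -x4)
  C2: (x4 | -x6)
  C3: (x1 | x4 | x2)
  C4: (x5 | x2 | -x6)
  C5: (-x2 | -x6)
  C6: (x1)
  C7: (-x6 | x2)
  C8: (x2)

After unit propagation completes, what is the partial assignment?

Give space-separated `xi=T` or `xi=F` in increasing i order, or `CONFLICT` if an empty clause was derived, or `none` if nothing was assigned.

unit clause [1] forces x1=T; simplify:
  satisfied 2 clause(s); 6 remain; assigned so far: [1]
unit clause [2] forces x2=T; simplify:
  drop -2 from [-2, -6] -> [-6]
  satisfied 3 clause(s); 3 remain; assigned so far: [1, 2]
unit clause [-6] forces x6=F; simplify:
  satisfied 3 clause(s); 0 remain; assigned so far: [1, 2, 6]

Answer: x1=T x2=T x6=F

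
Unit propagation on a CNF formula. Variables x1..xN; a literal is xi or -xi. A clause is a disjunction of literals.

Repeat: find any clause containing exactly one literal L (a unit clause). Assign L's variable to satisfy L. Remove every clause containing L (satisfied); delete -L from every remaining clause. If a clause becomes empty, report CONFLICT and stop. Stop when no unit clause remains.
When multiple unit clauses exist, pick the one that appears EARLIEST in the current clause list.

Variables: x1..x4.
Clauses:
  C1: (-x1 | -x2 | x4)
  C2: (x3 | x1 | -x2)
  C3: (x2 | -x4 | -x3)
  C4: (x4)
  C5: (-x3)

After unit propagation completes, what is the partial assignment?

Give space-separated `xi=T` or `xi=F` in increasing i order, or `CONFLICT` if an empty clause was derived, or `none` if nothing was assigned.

Answer: x3=F x4=T

Derivation:
unit clause [4] forces x4=T; simplify:
  drop -4 from [2, -4, -3] -> [2, -3]
  satisfied 2 clause(s); 3 remain; assigned so far: [4]
unit clause [-3] forces x3=F; simplify:
  drop 3 from [3, 1, -2] -> [1, -2]
  satisfied 2 clause(s); 1 remain; assigned so far: [3, 4]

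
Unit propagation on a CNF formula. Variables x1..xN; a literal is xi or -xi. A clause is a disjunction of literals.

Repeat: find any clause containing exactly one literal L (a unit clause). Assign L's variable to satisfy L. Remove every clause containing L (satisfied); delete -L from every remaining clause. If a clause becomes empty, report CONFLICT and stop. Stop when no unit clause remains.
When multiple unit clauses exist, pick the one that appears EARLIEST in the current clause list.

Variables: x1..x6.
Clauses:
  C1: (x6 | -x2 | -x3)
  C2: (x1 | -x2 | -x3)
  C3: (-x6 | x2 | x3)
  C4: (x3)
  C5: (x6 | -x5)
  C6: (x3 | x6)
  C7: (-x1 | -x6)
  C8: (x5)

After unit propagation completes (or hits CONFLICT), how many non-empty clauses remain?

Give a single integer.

Answer: 0

Derivation:
unit clause [3] forces x3=T; simplify:
  drop -3 from [6, -2, -3] -> [6, -2]
  drop -3 from [1, -2, -3] -> [1, -2]
  satisfied 3 clause(s); 5 remain; assigned so far: [3]
unit clause [5] forces x5=T; simplify:
  drop -5 from [6, -5] -> [6]
  satisfied 1 clause(s); 4 remain; assigned so far: [3, 5]
unit clause [6] forces x6=T; simplify:
  drop -6 from [-1, -6] -> [-1]
  satisfied 2 clause(s); 2 remain; assigned so far: [3, 5, 6]
unit clause [-1] forces x1=F; simplify:
  drop 1 from [1, -2] -> [-2]
  satisfied 1 clause(s); 1 remain; assigned so far: [1, 3, 5, 6]
unit clause [-2] forces x2=F; simplify:
  satisfied 1 clause(s); 0 remain; assigned so far: [1, 2, 3, 5, 6]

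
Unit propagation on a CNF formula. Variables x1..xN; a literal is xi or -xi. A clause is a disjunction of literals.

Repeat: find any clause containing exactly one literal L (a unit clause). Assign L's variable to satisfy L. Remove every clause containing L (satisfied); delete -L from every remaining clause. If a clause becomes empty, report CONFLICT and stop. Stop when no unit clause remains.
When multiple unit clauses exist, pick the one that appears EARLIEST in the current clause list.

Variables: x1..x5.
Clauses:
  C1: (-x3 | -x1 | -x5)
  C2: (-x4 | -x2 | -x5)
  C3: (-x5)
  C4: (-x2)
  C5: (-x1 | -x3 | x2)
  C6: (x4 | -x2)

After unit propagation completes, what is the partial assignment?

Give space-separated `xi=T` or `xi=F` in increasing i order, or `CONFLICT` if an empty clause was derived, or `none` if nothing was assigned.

Answer: x2=F x5=F

Derivation:
unit clause [-5] forces x5=F; simplify:
  satisfied 3 clause(s); 3 remain; assigned so far: [5]
unit clause [-2] forces x2=F; simplify:
  drop 2 from [-1, -3, 2] -> [-1, -3]
  satisfied 2 clause(s); 1 remain; assigned so far: [2, 5]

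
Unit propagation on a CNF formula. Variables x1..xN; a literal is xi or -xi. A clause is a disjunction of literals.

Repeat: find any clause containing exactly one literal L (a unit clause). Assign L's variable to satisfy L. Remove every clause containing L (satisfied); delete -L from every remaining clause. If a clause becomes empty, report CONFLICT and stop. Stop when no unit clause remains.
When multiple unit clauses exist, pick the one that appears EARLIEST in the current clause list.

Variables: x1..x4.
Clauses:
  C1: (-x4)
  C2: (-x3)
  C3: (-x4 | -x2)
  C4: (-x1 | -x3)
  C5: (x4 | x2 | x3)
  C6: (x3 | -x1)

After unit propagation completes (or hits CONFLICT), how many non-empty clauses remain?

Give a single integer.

unit clause [-4] forces x4=F; simplify:
  drop 4 from [4, 2, 3] -> [2, 3]
  satisfied 2 clause(s); 4 remain; assigned so far: [4]
unit clause [-3] forces x3=F; simplify:
  drop 3 from [2, 3] -> [2]
  drop 3 from [3, -1] -> [-1]
  satisfied 2 clause(s); 2 remain; assigned so far: [3, 4]
unit clause [2] forces x2=T; simplify:
  satisfied 1 clause(s); 1 remain; assigned so far: [2, 3, 4]
unit clause [-1] forces x1=F; simplify:
  satisfied 1 clause(s); 0 remain; assigned so far: [1, 2, 3, 4]

Answer: 0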